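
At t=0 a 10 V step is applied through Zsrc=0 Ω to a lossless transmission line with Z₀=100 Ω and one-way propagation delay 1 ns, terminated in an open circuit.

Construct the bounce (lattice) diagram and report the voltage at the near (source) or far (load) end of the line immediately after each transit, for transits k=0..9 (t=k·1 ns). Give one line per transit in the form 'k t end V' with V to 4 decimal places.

0 0 source 10.0000
1 1 load 20.0000
2 2 source 10.0000
3 3 load 0.0000
4 4 source 10.0000
5 5 load 20.0000
6 6 source 10.0000
7 7 load 0.0000
8 8 source 10.0000
9 9 load 20.0000

Γ_L=1.000000, Γ_S=-1.000000; launch V₁=10·100/100=10.000000
k=0 src: V=10.0000
k=1 load: inc=10.000000, refl=10.000000·1.000000=10.0000; V=0.000000+10.000000+10.000000=20.0000
k=2 src: inc=10.000000, refl=10.000000·-1.000000=-10.0000; V=10.000000+10.000000+-10.000000=10.0000
k=3 load: inc=-10.000000, refl=-10.000000·1.000000=-10.0000; V=20.000000+-10.000000+-10.000000=0.0000
k=4 src: inc=-10.000000, refl=-10.000000·-1.000000=10.0000; V=10.000000+-10.000000+10.000000=10.0000
k=5 load: inc=10.000000, refl=10.000000·1.000000=10.0000; V=0.000000+10.000000+10.000000=20.0000
k=6 src: inc=10.000000, refl=10.000000·-1.000000=-10.0000; V=10.000000+10.000000+-10.000000=10.0000
k=7 load: inc=-10.000000, refl=-10.000000·1.000000=-10.0000; V=20.000000+-10.000000+-10.000000=0.0000
k=8 src: inc=-10.000000, refl=-10.000000·-1.000000=10.0000; V=10.000000+-10.000000+10.000000=10.0000
k=9 load: inc=10.000000, refl=10.000000·1.000000=10.0000; V=0.000000+10.000000+10.000000=20.0000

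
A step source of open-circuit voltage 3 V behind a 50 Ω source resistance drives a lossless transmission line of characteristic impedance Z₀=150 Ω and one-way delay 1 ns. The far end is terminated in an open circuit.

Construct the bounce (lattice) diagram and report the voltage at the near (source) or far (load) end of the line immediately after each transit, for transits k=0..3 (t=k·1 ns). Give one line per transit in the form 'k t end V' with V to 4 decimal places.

0 0 source 2.2500
1 1 load 4.5000
2 2 source 3.3750
3 3 load 2.2500

Γ_L=1.000000, Γ_S=-0.500000; launch V₁=3·150/200=2.250000
k=0 src: V=2.2500
k=1 load: inc=2.250000, refl=2.250000·1.000000=2.2500; V=0.000000+2.250000+2.250000=4.5000
k=2 src: inc=2.250000, refl=2.250000·-0.500000=-1.1250; V=2.250000+2.250000+-1.125000=3.3750
k=3 load: inc=-1.125000, refl=-1.125000·1.000000=-1.1250; V=4.500000+-1.125000+-1.125000=2.2500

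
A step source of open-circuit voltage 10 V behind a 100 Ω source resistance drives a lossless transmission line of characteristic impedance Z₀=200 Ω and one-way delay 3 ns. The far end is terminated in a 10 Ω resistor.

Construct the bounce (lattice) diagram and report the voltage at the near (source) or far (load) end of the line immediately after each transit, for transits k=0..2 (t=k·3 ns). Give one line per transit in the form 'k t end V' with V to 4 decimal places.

0 0 source 6.6667
1 3 load 0.6349
2 6 source 2.6455

Γ_L=-0.904762, Γ_S=-0.333333; launch V₁=10·200/300=6.666667
k=0 src: V=6.6667
k=1 load: inc=6.666667, refl=6.666667·-0.904762=-6.0317; V=0.000000+6.666667+-6.031746=0.6349
k=2 src: inc=-6.031746, refl=-6.031746·-0.333333=2.0106; V=6.666667+-6.031746+2.010582=2.6455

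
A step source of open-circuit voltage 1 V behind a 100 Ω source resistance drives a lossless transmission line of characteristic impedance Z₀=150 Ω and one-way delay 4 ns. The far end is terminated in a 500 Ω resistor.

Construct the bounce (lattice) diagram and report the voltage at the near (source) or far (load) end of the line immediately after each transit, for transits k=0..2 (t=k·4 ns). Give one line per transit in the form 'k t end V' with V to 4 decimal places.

0 0 source 0.6000
1 4 load 0.9231
2 8 source 0.8585

Γ_L=0.538462, Γ_S=-0.200000; launch V₁=1·150/250=0.600000
k=0 src: V=0.6000
k=1 load: inc=0.600000, refl=0.600000·0.538462=0.3231; V=0.000000+0.600000+0.323077=0.9231
k=2 src: inc=0.323077, refl=0.323077·-0.200000=-0.0646; V=0.600000+0.323077+-0.064615=0.8585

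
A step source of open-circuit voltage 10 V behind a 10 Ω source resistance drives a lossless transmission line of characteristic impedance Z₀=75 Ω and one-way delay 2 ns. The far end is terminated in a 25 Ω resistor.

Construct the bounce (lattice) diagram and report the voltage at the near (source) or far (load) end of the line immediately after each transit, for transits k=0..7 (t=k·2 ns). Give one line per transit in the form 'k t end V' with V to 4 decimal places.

Γ_L=-0.500000, Γ_S=-0.764706; launch V₁=10·75/85=8.823529
k=0 src: V=8.8235
k=1 load: inc=8.823529, refl=8.823529·-0.500000=-4.4118; V=0.000000+8.823529+-4.411765=4.4118
k=2 src: inc=-4.411765, refl=-4.411765·-0.764706=3.3737; V=8.823529+-4.411765+3.373702=7.7855
k=3 load: inc=3.373702, refl=3.373702·-0.500000=-1.6869; V=4.411765+3.373702+-1.686851=6.0986
k=4 src: inc=-1.686851, refl=-1.686851·-0.764706=1.2899; V=7.785467+-1.686851+1.289945=7.3886
k=5 load: inc=1.289945, refl=1.289945·-0.500000=-0.6450; V=6.098616+1.289945+-0.644973=6.7436
k=6 src: inc=-0.644973, refl=-0.644973·-0.764706=0.4932; V=7.388561+-0.644973+0.493214=7.2368
k=7 load: inc=0.493214, refl=0.493214·-0.500000=-0.2466; V=6.743588+0.493214+-0.246607=6.9902

0 0 source 8.8235
1 2 load 4.4118
2 4 source 7.7855
3 6 load 6.0986
4 8 source 7.3886
5 10 load 6.7436
6 12 source 7.2368
7 14 load 6.9902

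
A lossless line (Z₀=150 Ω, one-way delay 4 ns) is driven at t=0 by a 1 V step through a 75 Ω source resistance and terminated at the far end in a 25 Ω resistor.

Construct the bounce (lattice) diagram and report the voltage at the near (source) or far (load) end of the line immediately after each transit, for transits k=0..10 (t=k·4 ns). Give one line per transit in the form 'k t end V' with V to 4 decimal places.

0 0 source 0.6667
1 4 load 0.1905
2 8 source 0.3492
3 12 load 0.2358
4 16 source 0.2736
5 20 load 0.2466
6 24 source 0.2556
7 28 load 0.2492
8 32 source 0.2513
9 36 load 0.2498
10 40 source 0.2503

Γ_L=-0.714286, Γ_S=-0.333333; launch V₁=1·150/225=0.666667
k=0 src: V=0.6667
k=1 load: inc=0.666667, refl=0.666667·-0.714286=-0.4762; V=0.000000+0.666667+-0.476190=0.1905
k=2 src: inc=-0.476190, refl=-0.476190·-0.333333=0.1587; V=0.666667+-0.476190+0.158730=0.3492
k=3 load: inc=0.158730, refl=0.158730·-0.714286=-0.1134; V=0.190476+0.158730+-0.113379=0.2358
k=4 src: inc=-0.113379, refl=-0.113379·-0.333333=0.0378; V=0.349206+-0.113379+0.037793=0.2736
k=5 load: inc=0.037793, refl=0.037793·-0.714286=-0.0270; V=0.235828+0.037793+-0.026995=0.2466
k=6 src: inc=-0.026995, refl=-0.026995·-0.333333=0.0090; V=0.273621+-0.026995+0.008998=0.2556
k=7 load: inc=0.008998, refl=0.008998·-0.714286=-0.0064; V=0.246626+0.008998+-0.006427=0.2492
k=8 src: inc=-0.006427, refl=-0.006427·-0.333333=0.0021; V=0.255624+-0.006427+0.002142=0.2513
k=9 load: inc=0.002142, refl=0.002142·-0.714286=-0.0015; V=0.249197+0.002142+-0.001530=0.2498
k=10 src: inc=-0.001530, refl=-0.001530·-0.333333=0.0005; V=0.251339+-0.001530+0.000510=0.2503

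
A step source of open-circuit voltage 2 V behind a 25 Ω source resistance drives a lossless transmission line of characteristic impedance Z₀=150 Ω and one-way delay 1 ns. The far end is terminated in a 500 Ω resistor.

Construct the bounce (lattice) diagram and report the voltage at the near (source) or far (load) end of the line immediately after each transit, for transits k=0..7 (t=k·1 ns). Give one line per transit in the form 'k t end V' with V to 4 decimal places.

0 0 source 1.7143
1 1 load 2.6374
2 2 source 1.9780
3 3 load 1.6230
4 4 source 1.8766
5 5 load 2.0131
6 6 source 1.9156
7 7 load 1.8631

Γ_L=0.538462, Γ_S=-0.714286; launch V₁=2·150/175=1.714286
k=0 src: V=1.7143
k=1 load: inc=1.714286, refl=1.714286·0.538462=0.9231; V=0.000000+1.714286+0.923077=2.6374
k=2 src: inc=0.923077, refl=0.923077·-0.714286=-0.6593; V=1.714286+0.923077+-0.659341=1.9780
k=3 load: inc=-0.659341, refl=-0.659341·0.538462=-0.3550; V=2.637363+-0.659341+-0.355030=1.6230
k=4 src: inc=-0.355030, refl=-0.355030·-0.714286=0.2536; V=1.978022+-0.355030+0.253593=1.8766
k=5 load: inc=0.253593, refl=0.253593·0.538462=0.1365; V=1.622992+0.253593+0.136550=2.0131
k=6 src: inc=0.136550, refl=0.136550·-0.714286=-0.0975; V=1.876585+0.136550+-0.097536=1.9156
k=7 load: inc=-0.097536, refl=-0.097536·0.538462=-0.0525; V=2.013135+-0.097536+-0.052519=1.8631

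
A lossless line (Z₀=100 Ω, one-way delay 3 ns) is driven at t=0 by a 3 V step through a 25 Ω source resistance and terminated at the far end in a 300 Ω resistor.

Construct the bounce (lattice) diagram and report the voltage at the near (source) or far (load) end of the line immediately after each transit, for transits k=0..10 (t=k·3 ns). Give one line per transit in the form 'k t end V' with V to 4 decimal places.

Γ_L=0.500000, Γ_S=-0.600000; launch V₁=3·100/125=2.400000
k=0 src: V=2.4000
k=1 load: inc=2.400000, refl=2.400000·0.500000=1.2000; V=0.000000+2.400000+1.200000=3.6000
k=2 src: inc=1.200000, refl=1.200000·-0.600000=-0.7200; V=2.400000+1.200000+-0.720000=2.8800
k=3 load: inc=-0.720000, refl=-0.720000·0.500000=-0.3600; V=3.600000+-0.720000+-0.360000=2.5200
k=4 src: inc=-0.360000, refl=-0.360000·-0.600000=0.2160; V=2.880000+-0.360000+0.216000=2.7360
k=5 load: inc=0.216000, refl=0.216000·0.500000=0.1080; V=2.520000+0.216000+0.108000=2.8440
k=6 src: inc=0.108000, refl=0.108000·-0.600000=-0.0648; V=2.736000+0.108000+-0.064800=2.7792
k=7 load: inc=-0.064800, refl=-0.064800·0.500000=-0.0324; V=2.844000+-0.064800+-0.032400=2.7468
k=8 src: inc=-0.032400, refl=-0.032400·-0.600000=0.0194; V=2.779200+-0.032400+0.019440=2.7662
k=9 load: inc=0.019440, refl=0.019440·0.500000=0.0097; V=2.746800+0.019440+0.009720=2.7760
k=10 src: inc=0.009720, refl=0.009720·-0.600000=-0.0058; V=2.766240+0.009720+-0.005832=2.7701

0 0 source 2.4000
1 3 load 3.6000
2 6 source 2.8800
3 9 load 2.5200
4 12 source 2.7360
5 15 load 2.8440
6 18 source 2.7792
7 21 load 2.7468
8 24 source 2.7662
9 27 load 2.7760
10 30 source 2.7701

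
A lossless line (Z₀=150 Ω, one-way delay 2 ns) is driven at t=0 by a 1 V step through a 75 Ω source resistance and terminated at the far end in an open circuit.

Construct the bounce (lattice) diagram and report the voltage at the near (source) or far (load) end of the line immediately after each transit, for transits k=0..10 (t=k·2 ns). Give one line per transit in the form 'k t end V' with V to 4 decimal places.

Γ_L=1.000000, Γ_S=-0.333333; launch V₁=1·150/225=0.666667
k=0 src: V=0.6667
k=1 load: inc=0.666667, refl=0.666667·1.000000=0.6667; V=0.000000+0.666667+0.666667=1.3333
k=2 src: inc=0.666667, refl=0.666667·-0.333333=-0.2222; V=0.666667+0.666667+-0.222222=1.1111
k=3 load: inc=-0.222222, refl=-0.222222·1.000000=-0.2222; V=1.333333+-0.222222+-0.222222=0.8889
k=4 src: inc=-0.222222, refl=-0.222222·-0.333333=0.0741; V=1.111111+-0.222222+0.074074=0.9630
k=5 load: inc=0.074074, refl=0.074074·1.000000=0.0741; V=0.888889+0.074074+0.074074=1.0370
k=6 src: inc=0.074074, refl=0.074074·-0.333333=-0.0247; V=0.962963+0.074074+-0.024691=1.0123
k=7 load: inc=-0.024691, refl=-0.024691·1.000000=-0.0247; V=1.037037+-0.024691+-0.024691=0.9877
k=8 src: inc=-0.024691, refl=-0.024691·-0.333333=0.0082; V=1.012346+-0.024691+0.008230=0.9959
k=9 load: inc=0.008230, refl=0.008230·1.000000=0.0082; V=0.987654+0.008230+0.008230=1.0041
k=10 src: inc=0.008230, refl=0.008230·-0.333333=-0.0027; V=0.995885+0.008230+-0.002743=1.0014

0 0 source 0.6667
1 2 load 1.3333
2 4 source 1.1111
3 6 load 0.8889
4 8 source 0.9630
5 10 load 1.0370
6 12 source 1.0123
7 14 load 0.9877
8 16 source 0.9959
9 18 load 1.0041
10 20 source 1.0014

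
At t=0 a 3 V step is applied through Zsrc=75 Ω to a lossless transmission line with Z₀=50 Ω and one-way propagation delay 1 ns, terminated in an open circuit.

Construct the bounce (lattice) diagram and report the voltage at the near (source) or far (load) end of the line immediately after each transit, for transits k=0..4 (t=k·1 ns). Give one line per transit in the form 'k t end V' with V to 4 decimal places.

Γ_L=1.000000, Γ_S=0.200000; launch V₁=3·50/125=1.200000
k=0 src: V=1.2000
k=1 load: inc=1.200000, refl=1.200000·1.000000=1.2000; V=0.000000+1.200000+1.200000=2.4000
k=2 src: inc=1.200000, refl=1.200000·0.200000=0.2400; V=1.200000+1.200000+0.240000=2.6400
k=3 load: inc=0.240000, refl=0.240000·1.000000=0.2400; V=2.400000+0.240000+0.240000=2.8800
k=4 src: inc=0.240000, refl=0.240000·0.200000=0.0480; V=2.640000+0.240000+0.048000=2.9280

0 0 source 1.2000
1 1 load 2.4000
2 2 source 2.6400
3 3 load 2.8800
4 4 source 2.9280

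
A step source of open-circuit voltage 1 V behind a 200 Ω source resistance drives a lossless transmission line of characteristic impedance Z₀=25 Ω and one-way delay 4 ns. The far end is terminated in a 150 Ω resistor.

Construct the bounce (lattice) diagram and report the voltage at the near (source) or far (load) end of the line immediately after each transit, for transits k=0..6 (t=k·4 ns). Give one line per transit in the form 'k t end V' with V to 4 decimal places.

0 0 source 0.1111
1 4 load 0.1905
2 8 source 0.2522
3 12 load 0.2963
4 16 source 0.3306
5 20 load 0.3551
6 24 source 0.3741

Γ_L=0.714286, Γ_S=0.777778; launch V₁=1·25/225=0.111111
k=0 src: V=0.1111
k=1 load: inc=0.111111, refl=0.111111·0.714286=0.0794; V=0.000000+0.111111+0.079365=0.1905
k=2 src: inc=0.079365, refl=0.079365·0.777778=0.0617; V=0.111111+0.079365+0.061728=0.2522
k=3 load: inc=0.061728, refl=0.061728·0.714286=0.0441; V=0.190476+0.061728+0.044092=0.2963
k=4 src: inc=0.044092, refl=0.044092·0.777778=0.0343; V=0.252205+0.044092+0.034294=0.3306
k=5 load: inc=0.034294, refl=0.034294·0.714286=0.0245; V=0.296296+0.034294+0.024495=0.3551
k=6 src: inc=0.024495, refl=0.024495·0.777778=0.0191; V=0.330590+0.024495+0.019052=0.3741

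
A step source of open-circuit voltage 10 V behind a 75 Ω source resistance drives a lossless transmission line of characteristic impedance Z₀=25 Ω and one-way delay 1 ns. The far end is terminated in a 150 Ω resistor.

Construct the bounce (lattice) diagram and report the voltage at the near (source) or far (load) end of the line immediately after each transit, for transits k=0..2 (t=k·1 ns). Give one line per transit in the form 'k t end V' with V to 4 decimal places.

0 0 source 2.5000
1 1 load 4.2857
2 2 source 5.1786

Γ_L=0.714286, Γ_S=0.500000; launch V₁=10·25/100=2.500000
k=0 src: V=2.5000
k=1 load: inc=2.500000, refl=2.500000·0.714286=1.7857; V=0.000000+2.500000+1.785714=4.2857
k=2 src: inc=1.785714, refl=1.785714·0.500000=0.8929; V=2.500000+1.785714+0.892857=5.1786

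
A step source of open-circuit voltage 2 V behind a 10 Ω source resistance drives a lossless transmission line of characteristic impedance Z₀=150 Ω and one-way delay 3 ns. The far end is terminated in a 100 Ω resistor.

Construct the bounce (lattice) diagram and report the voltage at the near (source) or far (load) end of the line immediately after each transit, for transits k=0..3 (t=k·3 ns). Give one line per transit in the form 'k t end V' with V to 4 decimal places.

Γ_L=-0.200000, Γ_S=-0.875000; launch V₁=2·150/160=1.875000
k=0 src: V=1.8750
k=1 load: inc=1.875000, refl=1.875000·-0.200000=-0.3750; V=0.000000+1.875000+-0.375000=1.5000
k=2 src: inc=-0.375000, refl=-0.375000·-0.875000=0.3281; V=1.875000+-0.375000+0.328125=1.8281
k=3 load: inc=0.328125, refl=0.328125·-0.200000=-0.0656; V=1.500000+0.328125+-0.065625=1.7625

0 0 source 1.8750
1 3 load 1.5000
2 6 source 1.8281
3 9 load 1.7625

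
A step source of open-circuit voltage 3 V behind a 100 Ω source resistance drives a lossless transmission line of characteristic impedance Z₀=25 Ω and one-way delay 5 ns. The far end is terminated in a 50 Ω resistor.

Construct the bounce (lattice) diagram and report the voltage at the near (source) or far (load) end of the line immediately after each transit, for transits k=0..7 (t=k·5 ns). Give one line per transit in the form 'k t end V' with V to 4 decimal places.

0 0 source 0.6000
1 5 load 0.8000
2 10 source 0.9200
3 15 load 0.9600
4 20 source 0.9840
5 25 load 0.9920
6 30 source 0.9968
7 35 load 0.9984

Γ_L=0.333333, Γ_S=0.600000; launch V₁=3·25/125=0.600000
k=0 src: V=0.6000
k=1 load: inc=0.600000, refl=0.600000·0.333333=0.2000; V=0.000000+0.600000+0.200000=0.8000
k=2 src: inc=0.200000, refl=0.200000·0.600000=0.1200; V=0.600000+0.200000+0.120000=0.9200
k=3 load: inc=0.120000, refl=0.120000·0.333333=0.0400; V=0.800000+0.120000+0.040000=0.9600
k=4 src: inc=0.040000, refl=0.040000·0.600000=0.0240; V=0.920000+0.040000+0.024000=0.9840
k=5 load: inc=0.024000, refl=0.024000·0.333333=0.0080; V=0.960000+0.024000+0.008000=0.9920
k=6 src: inc=0.008000, refl=0.008000·0.600000=0.0048; V=0.984000+0.008000+0.004800=0.9968
k=7 load: inc=0.004800, refl=0.004800·0.333333=0.0016; V=0.992000+0.004800+0.001600=0.9984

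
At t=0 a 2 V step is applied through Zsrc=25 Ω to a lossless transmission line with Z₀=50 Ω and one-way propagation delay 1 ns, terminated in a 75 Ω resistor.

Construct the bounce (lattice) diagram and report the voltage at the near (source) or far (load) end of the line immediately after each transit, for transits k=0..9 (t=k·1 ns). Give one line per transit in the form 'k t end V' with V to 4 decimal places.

Γ_L=0.200000, Γ_S=-0.333333; launch V₁=2·50/75=1.333333
k=0 src: V=1.3333
k=1 load: inc=1.333333, refl=1.333333·0.200000=0.2667; V=0.000000+1.333333+0.266667=1.6000
k=2 src: inc=0.266667, refl=0.266667·-0.333333=-0.0889; V=1.333333+0.266667+-0.088889=1.5111
k=3 load: inc=-0.088889, refl=-0.088889·0.200000=-0.0178; V=1.600000+-0.088889+-0.017778=1.4933
k=4 src: inc=-0.017778, refl=-0.017778·-0.333333=0.0059; V=1.511111+-0.017778+0.005926=1.4993
k=5 load: inc=0.005926, refl=0.005926·0.200000=0.0012; V=1.493333+0.005926+0.001185=1.5004
k=6 src: inc=0.001185, refl=0.001185·-0.333333=-0.0004; V=1.499259+0.001185+-0.000395=1.5000
k=7 load: inc=-0.000395, refl=-0.000395·0.200000=-0.0001; V=1.500444+-0.000395+-0.000079=1.5000
k=8 src: inc=-0.000079, refl=-0.000079·-0.333333=0.0000; V=1.500049+-0.000079+0.000026=1.5000
k=9 load: inc=0.000026, refl=0.000026·0.200000=0.0000; V=1.499970+0.000026+0.000005=1.5000

0 0 source 1.3333
1 1 load 1.6000
2 2 source 1.5111
3 3 load 1.4933
4 4 source 1.4993
5 5 load 1.5004
6 6 source 1.5000
7 7 load 1.5000
8 8 source 1.5000
9 9 load 1.5000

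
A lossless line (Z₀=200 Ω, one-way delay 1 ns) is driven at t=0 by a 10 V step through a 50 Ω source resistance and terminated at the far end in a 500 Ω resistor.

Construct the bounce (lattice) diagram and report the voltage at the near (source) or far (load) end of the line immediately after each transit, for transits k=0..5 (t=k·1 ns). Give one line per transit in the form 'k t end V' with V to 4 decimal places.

Γ_L=0.428571, Γ_S=-0.600000; launch V₁=10·200/250=8.000000
k=0 src: V=8.0000
k=1 load: inc=8.000000, refl=8.000000·0.428571=3.4286; V=0.000000+8.000000+3.428571=11.4286
k=2 src: inc=3.428571, refl=3.428571·-0.600000=-2.0571; V=8.000000+3.428571+-2.057143=9.3714
k=3 load: inc=-2.057143, refl=-2.057143·0.428571=-0.8816; V=11.428571+-2.057143+-0.881633=8.4898
k=4 src: inc=-0.881633, refl=-0.881633·-0.600000=0.5290; V=9.371429+-0.881633+0.528980=9.0188
k=5 load: inc=0.528980, refl=0.528980·0.428571=0.2267; V=8.489796+0.528980+0.226706=9.2455

0 0 source 8.0000
1 1 load 11.4286
2 2 source 9.3714
3 3 load 8.4898
4 4 source 9.0188
5 5 load 9.2455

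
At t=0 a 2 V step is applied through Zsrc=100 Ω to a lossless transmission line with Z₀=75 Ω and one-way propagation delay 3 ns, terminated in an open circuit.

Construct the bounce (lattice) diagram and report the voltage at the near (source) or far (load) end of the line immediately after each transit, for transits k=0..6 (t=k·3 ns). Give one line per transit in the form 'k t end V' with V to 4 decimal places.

0 0 source 0.8571
1 3 load 1.7143
2 6 source 1.8367
3 9 load 1.9592
4 12 source 1.9767
5 15 load 1.9942
6 18 source 1.9967

Γ_L=1.000000, Γ_S=0.142857; launch V₁=2·75/175=0.857143
k=0 src: V=0.8571
k=1 load: inc=0.857143, refl=0.857143·1.000000=0.8571; V=0.000000+0.857143+0.857143=1.7143
k=2 src: inc=0.857143, refl=0.857143·0.142857=0.1224; V=0.857143+0.857143+0.122449=1.8367
k=3 load: inc=0.122449, refl=0.122449·1.000000=0.1224; V=1.714286+0.122449+0.122449=1.9592
k=4 src: inc=0.122449, refl=0.122449·0.142857=0.0175; V=1.836735+0.122449+0.017493=1.9767
k=5 load: inc=0.017493, refl=0.017493·1.000000=0.0175; V=1.959184+0.017493+0.017493=1.9942
k=6 src: inc=0.017493, refl=0.017493·0.142857=0.0025; V=1.976676+0.017493+0.002499=1.9967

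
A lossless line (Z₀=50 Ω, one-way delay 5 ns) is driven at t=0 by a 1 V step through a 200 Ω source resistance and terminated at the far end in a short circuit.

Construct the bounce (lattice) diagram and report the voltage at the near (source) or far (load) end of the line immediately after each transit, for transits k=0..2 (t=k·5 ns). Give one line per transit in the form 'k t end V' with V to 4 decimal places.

0 0 source 0.2000
1 5 load 0.0000
2 10 source -0.1200

Γ_L=-1.000000, Γ_S=0.600000; launch V₁=1·50/250=0.200000
k=0 src: V=0.2000
k=1 load: inc=0.200000, refl=0.200000·-1.000000=-0.2000; V=0.000000+0.200000+-0.200000=0.0000
k=2 src: inc=-0.200000, refl=-0.200000·0.600000=-0.1200; V=0.200000+-0.200000+-0.120000=-0.1200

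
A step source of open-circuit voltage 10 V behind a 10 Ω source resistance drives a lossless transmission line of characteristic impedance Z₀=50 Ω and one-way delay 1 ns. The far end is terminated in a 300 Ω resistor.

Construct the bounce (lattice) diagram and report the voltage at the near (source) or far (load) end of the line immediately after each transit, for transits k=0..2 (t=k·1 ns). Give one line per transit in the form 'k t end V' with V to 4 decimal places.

Γ_L=0.714286, Γ_S=-0.666667; launch V₁=10·50/60=8.333333
k=0 src: V=8.3333
k=1 load: inc=8.333333, refl=8.333333·0.714286=5.9524; V=0.000000+8.333333+5.952381=14.2857
k=2 src: inc=5.952381, refl=5.952381·-0.666667=-3.9683; V=8.333333+5.952381+-3.968254=10.3175

0 0 source 8.3333
1 1 load 14.2857
2 2 source 10.3175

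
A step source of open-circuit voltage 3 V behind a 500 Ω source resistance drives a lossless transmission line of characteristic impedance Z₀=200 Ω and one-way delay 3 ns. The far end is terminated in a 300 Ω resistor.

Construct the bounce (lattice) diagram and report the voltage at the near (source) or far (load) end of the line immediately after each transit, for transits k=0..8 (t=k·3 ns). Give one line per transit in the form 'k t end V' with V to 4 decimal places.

0 0 source 0.8571
1 3 load 1.0286
2 6 source 1.1020
3 9 load 1.1167
4 12 source 1.1230
5 15 load 1.1243
6 18 source 1.1248
7 21 load 1.1249
8 24 source 1.1250

Γ_L=0.200000, Γ_S=0.428571; launch V₁=3·200/700=0.857143
k=0 src: V=0.8571
k=1 load: inc=0.857143, refl=0.857143·0.200000=0.1714; V=0.000000+0.857143+0.171429=1.0286
k=2 src: inc=0.171429, refl=0.171429·0.428571=0.0735; V=0.857143+0.171429+0.073469=1.1020
k=3 load: inc=0.073469, refl=0.073469·0.200000=0.0147; V=1.028571+0.073469+0.014694=1.1167
k=4 src: inc=0.014694, refl=0.014694·0.428571=0.0063; V=1.102041+0.014694+0.006297=1.1230
k=5 load: inc=0.006297, refl=0.006297·0.200000=0.0013; V=1.116735+0.006297+0.001259=1.1243
k=6 src: inc=0.001259, refl=0.001259·0.428571=0.0005; V=1.123032+0.001259+0.000540=1.1248
k=7 load: inc=0.000540, refl=0.000540·0.200000=0.0001; V=1.124292+0.000540+0.000108=1.1249
k=8 src: inc=0.000108, refl=0.000108·0.428571=0.0000; V=1.124831+0.000108+0.000046=1.1250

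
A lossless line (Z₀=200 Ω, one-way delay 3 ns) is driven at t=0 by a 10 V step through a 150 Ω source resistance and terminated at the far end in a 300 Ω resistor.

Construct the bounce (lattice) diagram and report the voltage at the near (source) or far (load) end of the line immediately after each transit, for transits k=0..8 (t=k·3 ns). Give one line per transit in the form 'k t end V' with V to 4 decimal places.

0 0 source 5.7143
1 3 load 6.8571
2 6 source 6.6939
3 9 load 6.6612
4 12 source 6.6659
5 15 load 6.6668
6 18 source 6.6667
7 21 load 6.6667
8 24 source 6.6667

Γ_L=0.200000, Γ_S=-0.142857; launch V₁=10·200/350=5.714286
k=0 src: V=5.7143
k=1 load: inc=5.714286, refl=5.714286·0.200000=1.1429; V=0.000000+5.714286+1.142857=6.8571
k=2 src: inc=1.142857, refl=1.142857·-0.142857=-0.1633; V=5.714286+1.142857+-0.163265=6.6939
k=3 load: inc=-0.163265, refl=-0.163265·0.200000=-0.0327; V=6.857143+-0.163265+-0.032653=6.6612
k=4 src: inc=-0.032653, refl=-0.032653·-0.142857=0.0047; V=6.693878+-0.032653+0.004665=6.6659
k=5 load: inc=0.004665, refl=0.004665·0.200000=0.0009; V=6.661224+0.004665+0.000933=6.6668
k=6 src: inc=0.000933, refl=0.000933·-0.142857=-0.0001; V=6.665889+0.000933+-0.000133=6.6667
k=7 load: inc=-0.000133, refl=-0.000133·0.200000=-0.0000; V=6.666822+-0.000133+-0.000027=6.6667
k=8 src: inc=-0.000027, refl=-0.000027·-0.142857=0.0000; V=6.666689+-0.000027+0.000004=6.6667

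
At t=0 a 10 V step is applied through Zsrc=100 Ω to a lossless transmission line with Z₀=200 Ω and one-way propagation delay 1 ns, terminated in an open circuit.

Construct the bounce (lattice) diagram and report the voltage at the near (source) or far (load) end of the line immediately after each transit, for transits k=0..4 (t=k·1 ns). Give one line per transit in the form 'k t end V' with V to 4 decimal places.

Γ_L=1.000000, Γ_S=-0.333333; launch V₁=10·200/300=6.666667
k=0 src: V=6.6667
k=1 load: inc=6.666667, refl=6.666667·1.000000=6.6667; V=0.000000+6.666667+6.666667=13.3333
k=2 src: inc=6.666667, refl=6.666667·-0.333333=-2.2222; V=6.666667+6.666667+-2.222222=11.1111
k=3 load: inc=-2.222222, refl=-2.222222·1.000000=-2.2222; V=13.333333+-2.222222+-2.222222=8.8889
k=4 src: inc=-2.222222, refl=-2.222222·-0.333333=0.7407; V=11.111111+-2.222222+0.740741=9.6296

0 0 source 6.6667
1 1 load 13.3333
2 2 source 11.1111
3 3 load 8.8889
4 4 source 9.6296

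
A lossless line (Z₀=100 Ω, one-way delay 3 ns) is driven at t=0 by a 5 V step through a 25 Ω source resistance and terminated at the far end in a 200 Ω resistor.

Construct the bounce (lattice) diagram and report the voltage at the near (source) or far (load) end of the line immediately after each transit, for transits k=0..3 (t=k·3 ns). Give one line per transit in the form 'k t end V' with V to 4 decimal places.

Γ_L=0.333333, Γ_S=-0.600000; launch V₁=5·100/125=4.000000
k=0 src: V=4.0000
k=1 load: inc=4.000000, refl=4.000000·0.333333=1.3333; V=0.000000+4.000000+1.333333=5.3333
k=2 src: inc=1.333333, refl=1.333333·-0.600000=-0.8000; V=4.000000+1.333333+-0.800000=4.5333
k=3 load: inc=-0.800000, refl=-0.800000·0.333333=-0.2667; V=5.333333+-0.800000+-0.266667=4.2667

0 0 source 4.0000
1 3 load 5.3333
2 6 source 4.5333
3 9 load 4.2667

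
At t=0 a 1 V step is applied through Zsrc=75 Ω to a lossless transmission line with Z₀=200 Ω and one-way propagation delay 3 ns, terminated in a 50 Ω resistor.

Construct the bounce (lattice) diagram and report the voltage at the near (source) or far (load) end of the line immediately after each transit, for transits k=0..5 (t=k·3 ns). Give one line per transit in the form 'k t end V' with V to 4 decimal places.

Γ_L=-0.600000, Γ_S=-0.454545; launch V₁=1·200/275=0.727273
k=0 src: V=0.7273
k=1 load: inc=0.727273, refl=0.727273·-0.600000=-0.4364; V=0.000000+0.727273+-0.436364=0.2909
k=2 src: inc=-0.436364, refl=-0.436364·-0.454545=0.1983; V=0.727273+-0.436364+0.198347=0.4893
k=3 load: inc=0.198347, refl=0.198347·-0.600000=-0.1190; V=0.290909+0.198347+-0.119008=0.3702
k=4 src: inc=-0.119008, refl=-0.119008·-0.454545=0.0541; V=0.489256+-0.119008+0.054095=0.4243
k=5 load: inc=0.054095, refl=0.054095·-0.600000=-0.0325; V=0.370248+0.054095+-0.032457=0.3919

0 0 source 0.7273
1 3 load 0.2909
2 6 source 0.4893
3 9 load 0.3702
4 12 source 0.4243
5 15 load 0.3919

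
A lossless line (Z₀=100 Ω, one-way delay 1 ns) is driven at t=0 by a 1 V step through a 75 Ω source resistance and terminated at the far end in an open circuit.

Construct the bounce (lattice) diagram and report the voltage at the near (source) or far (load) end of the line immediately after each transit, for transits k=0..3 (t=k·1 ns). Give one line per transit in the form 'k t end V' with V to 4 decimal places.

0 0 source 0.5714
1 1 load 1.1429
2 2 source 1.0612
3 3 load 0.9796

Γ_L=1.000000, Γ_S=-0.142857; launch V₁=1·100/175=0.571429
k=0 src: V=0.5714
k=1 load: inc=0.571429, refl=0.571429·1.000000=0.5714; V=0.000000+0.571429+0.571429=1.1429
k=2 src: inc=0.571429, refl=0.571429·-0.142857=-0.0816; V=0.571429+0.571429+-0.081633=1.0612
k=3 load: inc=-0.081633, refl=-0.081633·1.000000=-0.0816; V=1.142857+-0.081633+-0.081633=0.9796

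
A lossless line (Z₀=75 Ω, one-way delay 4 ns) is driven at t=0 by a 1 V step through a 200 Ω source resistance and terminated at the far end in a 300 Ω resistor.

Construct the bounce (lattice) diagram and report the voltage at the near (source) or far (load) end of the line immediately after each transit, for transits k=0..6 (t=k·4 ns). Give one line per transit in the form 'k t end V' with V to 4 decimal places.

Γ_L=0.600000, Γ_S=0.454545; launch V₁=1·75/275=0.272727
k=0 src: V=0.2727
k=1 load: inc=0.272727, refl=0.272727·0.600000=0.1636; V=0.000000+0.272727+0.163636=0.4364
k=2 src: inc=0.163636, refl=0.163636·0.454545=0.0744; V=0.272727+0.163636+0.074380=0.5107
k=3 load: inc=0.074380, refl=0.074380·0.600000=0.0446; V=0.436364+0.074380+0.044628=0.5554
k=4 src: inc=0.044628, refl=0.044628·0.454545=0.0203; V=0.510744+0.044628+0.020285=0.5757
k=5 load: inc=0.020285, refl=0.020285·0.600000=0.0122; V=0.555372+0.020285+0.012171=0.5878
k=6 src: inc=0.012171, refl=0.012171·0.454545=0.0055; V=0.575657+0.012171+0.005532=0.5934

0 0 source 0.2727
1 4 load 0.4364
2 8 source 0.5107
3 12 load 0.5554
4 16 source 0.5757
5 20 load 0.5878
6 24 source 0.5934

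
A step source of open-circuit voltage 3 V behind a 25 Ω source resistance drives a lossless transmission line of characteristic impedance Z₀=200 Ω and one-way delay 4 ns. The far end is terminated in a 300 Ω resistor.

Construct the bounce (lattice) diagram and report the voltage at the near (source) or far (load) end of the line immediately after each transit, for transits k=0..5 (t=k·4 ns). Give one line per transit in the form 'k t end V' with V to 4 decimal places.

0 0 source 2.6667
1 4 load 3.2000
2 8 source 2.7852
3 12 load 2.7022
4 16 source 2.7667
5 20 load 2.7797

Γ_L=0.200000, Γ_S=-0.777778; launch V₁=3·200/225=2.666667
k=0 src: V=2.6667
k=1 load: inc=2.666667, refl=2.666667·0.200000=0.5333; V=0.000000+2.666667+0.533333=3.2000
k=2 src: inc=0.533333, refl=0.533333·-0.777778=-0.4148; V=2.666667+0.533333+-0.414815=2.7852
k=3 load: inc=-0.414815, refl=-0.414815·0.200000=-0.0830; V=3.200000+-0.414815+-0.082963=2.7022
k=4 src: inc=-0.082963, refl=-0.082963·-0.777778=0.0645; V=2.785185+-0.082963+0.064527=2.7667
k=5 load: inc=0.064527, refl=0.064527·0.200000=0.0129; V=2.702222+0.064527+0.012905=2.7797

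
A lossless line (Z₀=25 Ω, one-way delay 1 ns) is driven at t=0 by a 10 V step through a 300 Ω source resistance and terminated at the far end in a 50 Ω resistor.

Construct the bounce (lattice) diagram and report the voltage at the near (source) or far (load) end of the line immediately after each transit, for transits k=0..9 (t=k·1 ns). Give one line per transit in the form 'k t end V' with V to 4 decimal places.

Γ_L=0.333333, Γ_S=0.846154; launch V₁=10·25/325=0.769231
k=0 src: V=0.7692
k=1 load: inc=0.769231, refl=0.769231·0.333333=0.2564; V=0.000000+0.769231+0.256410=1.0256
k=2 src: inc=0.256410, refl=0.256410·0.846154=0.2170; V=0.769231+0.256410+0.216963=1.2426
k=3 load: inc=0.216963, refl=0.216963·0.333333=0.0723; V=1.025641+0.216963+0.072321=1.3149
k=4 src: inc=0.072321, refl=0.072321·0.846154=0.0612; V=1.242604+0.072321+0.061195=1.3761
k=5 load: inc=0.061195, refl=0.061195·0.333333=0.0204; V=1.314924+0.061195+0.020398=1.3965
k=6 src: inc=0.020398, refl=0.020398·0.846154=0.0173; V=1.376119+0.020398+0.017260=1.4138
k=7 load: inc=0.017260, refl=0.017260·0.333333=0.0058; V=1.396517+0.017260+0.005753=1.4195
k=8 src: inc=0.005753, refl=0.005753·0.846154=0.0049; V=1.413777+0.005753+0.004868=1.4244
k=9 load: inc=0.004868, refl=0.004868·0.333333=0.0016; V=1.419530+0.004868+0.001623=1.4260

0 0 source 0.7692
1 1 load 1.0256
2 2 source 1.2426
3 3 load 1.3149
4 4 source 1.3761
5 5 load 1.3965
6 6 source 1.4138
7 7 load 1.4195
8 8 source 1.4244
9 9 load 1.4260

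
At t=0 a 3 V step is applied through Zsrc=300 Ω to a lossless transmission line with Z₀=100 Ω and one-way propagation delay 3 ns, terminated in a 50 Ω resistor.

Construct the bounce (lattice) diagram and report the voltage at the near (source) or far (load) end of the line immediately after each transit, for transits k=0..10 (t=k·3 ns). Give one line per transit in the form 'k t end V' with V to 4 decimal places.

0 0 source 0.7500
1 3 load 0.5000
2 6 source 0.3750
3 9 load 0.4167
4 12 source 0.4375
5 15 load 0.4306
6 18 source 0.4271
7 21 load 0.4282
8 24 source 0.4288
9 27 load 0.4286
10 30 source 0.4285

Γ_L=-0.333333, Γ_S=0.500000; launch V₁=3·100/400=0.750000
k=0 src: V=0.7500
k=1 load: inc=0.750000, refl=0.750000·-0.333333=-0.2500; V=0.000000+0.750000+-0.250000=0.5000
k=2 src: inc=-0.250000, refl=-0.250000·0.500000=-0.1250; V=0.750000+-0.250000+-0.125000=0.3750
k=3 load: inc=-0.125000, refl=-0.125000·-0.333333=0.0417; V=0.500000+-0.125000+0.041667=0.4167
k=4 src: inc=0.041667, refl=0.041667·0.500000=0.0208; V=0.375000+0.041667+0.020833=0.4375
k=5 load: inc=0.020833, refl=0.020833·-0.333333=-0.0069; V=0.416667+0.020833+-0.006944=0.4306
k=6 src: inc=-0.006944, refl=-0.006944·0.500000=-0.0035; V=0.437500+-0.006944+-0.003472=0.4271
k=7 load: inc=-0.003472, refl=-0.003472·-0.333333=0.0012; V=0.430556+-0.003472+0.001157=0.4282
k=8 src: inc=0.001157, refl=0.001157·0.500000=0.0006; V=0.427083+0.001157+0.000579=0.4288
k=9 load: inc=0.000579, refl=0.000579·-0.333333=-0.0002; V=0.428241+0.000579+-0.000193=0.4286
k=10 src: inc=-0.000193, refl=-0.000193·0.500000=-0.0001; V=0.428819+-0.000193+-0.000096=0.4285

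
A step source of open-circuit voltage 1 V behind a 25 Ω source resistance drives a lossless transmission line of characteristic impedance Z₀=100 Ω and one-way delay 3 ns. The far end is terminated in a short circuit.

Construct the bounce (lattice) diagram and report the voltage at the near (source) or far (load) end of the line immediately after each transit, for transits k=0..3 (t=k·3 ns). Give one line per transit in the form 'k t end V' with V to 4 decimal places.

Γ_L=-1.000000, Γ_S=-0.600000; launch V₁=1·100/125=0.800000
k=0 src: V=0.8000
k=1 load: inc=0.800000, refl=0.800000·-1.000000=-0.8000; V=0.000000+0.800000+-0.800000=0.0000
k=2 src: inc=-0.800000, refl=-0.800000·-0.600000=0.4800; V=0.800000+-0.800000+0.480000=0.4800
k=3 load: inc=0.480000, refl=0.480000·-1.000000=-0.4800; V=0.000000+0.480000+-0.480000=0.0000

0 0 source 0.8000
1 3 load 0.0000
2 6 source 0.4800
3 9 load 0.0000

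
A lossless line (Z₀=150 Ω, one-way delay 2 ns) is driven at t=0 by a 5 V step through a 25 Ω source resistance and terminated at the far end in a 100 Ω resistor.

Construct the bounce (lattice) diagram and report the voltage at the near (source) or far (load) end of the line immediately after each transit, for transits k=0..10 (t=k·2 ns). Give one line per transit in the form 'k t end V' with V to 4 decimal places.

Γ_L=-0.200000, Γ_S=-0.714286; launch V₁=5·150/175=4.285714
k=0 src: V=4.2857
k=1 load: inc=4.285714, refl=4.285714·-0.200000=-0.8571; V=0.000000+4.285714+-0.857143=3.4286
k=2 src: inc=-0.857143, refl=-0.857143·-0.714286=0.6122; V=4.285714+-0.857143+0.612245=4.0408
k=3 load: inc=0.612245, refl=0.612245·-0.200000=-0.1224; V=3.428571+0.612245+-0.122449=3.9184
k=4 src: inc=-0.122449, refl=-0.122449·-0.714286=0.0875; V=4.040816+-0.122449+0.087464=4.0058
k=5 load: inc=0.087464, refl=0.087464·-0.200000=-0.0175; V=3.918367+0.087464+-0.017493=3.9883
k=6 src: inc=-0.017493, refl=-0.017493·-0.714286=0.0125; V=4.005831+-0.017493+0.012495=4.0008
k=7 load: inc=0.012495, refl=0.012495·-0.200000=-0.0025; V=3.988338+0.012495+-0.002499=3.9983
k=8 src: inc=-0.002499, refl=-0.002499·-0.714286=0.0018; V=4.000833+-0.002499+0.001785=4.0001
k=9 load: inc=0.001785, refl=0.001785·-0.200000=-0.0004; V=3.998334+0.001785+-0.000357=3.9998
k=10 src: inc=-0.000357, refl=-0.000357·-0.714286=0.0003; V=4.000119+-0.000357+0.000255=4.0000

0 0 source 4.2857
1 2 load 3.4286
2 4 source 4.0408
3 6 load 3.9184
4 8 source 4.0058
5 10 load 3.9883
6 12 source 4.0008
7 14 load 3.9983
8 16 source 4.0001
9 18 load 3.9998
10 20 source 4.0000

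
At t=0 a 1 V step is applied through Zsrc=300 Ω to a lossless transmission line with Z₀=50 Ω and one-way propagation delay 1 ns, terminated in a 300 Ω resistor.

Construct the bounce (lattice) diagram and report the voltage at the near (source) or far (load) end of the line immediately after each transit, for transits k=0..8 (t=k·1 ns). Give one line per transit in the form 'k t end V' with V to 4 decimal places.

Γ_L=0.714286, Γ_S=0.714286; launch V₁=1·50/350=0.142857
k=0 src: V=0.1429
k=1 load: inc=0.142857, refl=0.142857·0.714286=0.1020; V=0.000000+0.142857+0.102041=0.2449
k=2 src: inc=0.102041, refl=0.102041·0.714286=0.0729; V=0.142857+0.102041+0.072886=0.3178
k=3 load: inc=0.072886, refl=0.072886·0.714286=0.0521; V=0.244898+0.072886+0.052062=0.3698
k=4 src: inc=0.052062, refl=0.052062·0.714286=0.0372; V=0.317784+0.052062+0.037187=0.4070
k=5 load: inc=0.037187, refl=0.037187·0.714286=0.0266; V=0.369846+0.037187+0.026562=0.4336
k=6 src: inc=0.026562, refl=0.026562·0.714286=0.0190; V=0.407033+0.026562+0.018973=0.4526
k=7 load: inc=0.018973, refl=0.018973·0.714286=0.0136; V=0.433595+0.018973+0.013552=0.4661
k=8 src: inc=0.013552, refl=0.013552·0.714286=0.0097; V=0.452568+0.013552+0.009680=0.4758

0 0 source 0.1429
1 1 load 0.2449
2 2 source 0.3178
3 3 load 0.3698
4 4 source 0.4070
5 5 load 0.4336
6 6 source 0.4526
7 7 load 0.4661
8 8 source 0.4758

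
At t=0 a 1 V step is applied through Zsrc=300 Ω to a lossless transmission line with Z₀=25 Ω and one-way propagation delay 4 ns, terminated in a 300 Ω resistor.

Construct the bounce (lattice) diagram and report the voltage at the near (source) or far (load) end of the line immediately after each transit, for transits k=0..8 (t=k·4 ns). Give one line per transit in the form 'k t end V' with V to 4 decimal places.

Γ_L=0.846154, Γ_S=0.846154; launch V₁=1·25/325=0.076923
k=0 src: V=0.0769
k=1 load: inc=0.076923, refl=0.076923·0.846154=0.0651; V=0.000000+0.076923+0.065089=0.1420
k=2 src: inc=0.065089, refl=0.065089·0.846154=0.0551; V=0.076923+0.065089+0.055075=0.1971
k=3 load: inc=0.055075, refl=0.055075·0.846154=0.0466; V=0.142012+0.055075+0.046602=0.2437
k=4 src: inc=0.046602, refl=0.046602·0.846154=0.0394; V=0.197087+0.046602+0.039432=0.2831
k=5 load: inc=0.039432, refl=0.039432·0.846154=0.0334; V=0.243689+0.039432+0.033366=0.3165
k=6 src: inc=0.033366, refl=0.033366·0.846154=0.0282; V=0.283121+0.033366+0.028233=0.3447
k=7 load: inc=0.028233, refl=0.028233·0.846154=0.0239; V=0.316487+0.028233+0.023889=0.3686
k=8 src: inc=0.023889, refl=0.023889·0.846154=0.0202; V=0.344720+0.023889+0.020214=0.3888

0 0 source 0.0769
1 4 load 0.1420
2 8 source 0.1971
3 12 load 0.2437
4 16 source 0.2831
5 20 load 0.3165
6 24 source 0.3447
7 28 load 0.3686
8 32 source 0.3888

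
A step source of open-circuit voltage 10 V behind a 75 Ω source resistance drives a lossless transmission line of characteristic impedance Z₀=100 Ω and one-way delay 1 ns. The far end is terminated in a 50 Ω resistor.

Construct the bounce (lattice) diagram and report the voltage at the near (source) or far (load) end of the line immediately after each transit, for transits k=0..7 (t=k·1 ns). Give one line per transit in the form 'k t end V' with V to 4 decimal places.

Γ_L=-0.333333, Γ_S=-0.142857; launch V₁=10·100/175=5.714286
k=0 src: V=5.7143
k=1 load: inc=5.714286, refl=5.714286·-0.333333=-1.9048; V=0.000000+5.714286+-1.904762=3.8095
k=2 src: inc=-1.904762, refl=-1.904762·-0.142857=0.2721; V=5.714286+-1.904762+0.272109=4.0816
k=3 load: inc=0.272109, refl=0.272109·-0.333333=-0.0907; V=3.809524+0.272109+-0.090703=3.9909
k=4 src: inc=-0.090703, refl=-0.090703·-0.142857=0.0130; V=4.081633+-0.090703+0.012958=4.0039
k=5 load: inc=0.012958, refl=0.012958·-0.333333=-0.0043; V=3.990930+0.012958+-0.004319=3.9996
k=6 src: inc=-0.004319, refl=-0.004319·-0.142857=0.0006; V=4.003887+-0.004319+0.000617=4.0002
k=7 load: inc=0.000617, refl=0.000617·-0.333333=-0.0002; V=3.999568+0.000617+-0.000206=4.0000

0 0 source 5.7143
1 1 load 3.8095
2 2 source 4.0816
3 3 load 3.9909
4 4 source 4.0039
5 5 load 3.9996
6 6 source 4.0002
7 7 load 4.0000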